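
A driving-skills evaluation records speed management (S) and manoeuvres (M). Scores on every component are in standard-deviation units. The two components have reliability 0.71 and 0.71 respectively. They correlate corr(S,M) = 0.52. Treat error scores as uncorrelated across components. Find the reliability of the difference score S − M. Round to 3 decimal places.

Var(S−M) = 1 + 1 − 2·0.52 = 2 − 1.04 = 0.96.
Under uncorrelated errors the observed covariances equal the true-score covariances, so only the own-variance terms attenuate.
True-score variance = [0.71 + 0.71] − 1.04 = 1.42 − 1.04 = 0.38.
Reliability = 0.38 / 0.96 = 0.396.

0.396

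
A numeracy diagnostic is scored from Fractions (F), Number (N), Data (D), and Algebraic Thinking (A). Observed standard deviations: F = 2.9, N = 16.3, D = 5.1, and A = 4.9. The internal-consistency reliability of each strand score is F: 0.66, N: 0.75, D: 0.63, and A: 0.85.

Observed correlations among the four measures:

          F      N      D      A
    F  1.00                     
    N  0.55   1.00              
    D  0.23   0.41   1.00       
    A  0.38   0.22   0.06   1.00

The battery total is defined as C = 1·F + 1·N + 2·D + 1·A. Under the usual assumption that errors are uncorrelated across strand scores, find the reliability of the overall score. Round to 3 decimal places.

Var(C) = 2.9² + 16.3² + 2²·5.1² + 4.9² + 2·[2.9·16.3·0.55 + 2·2.9·5.1·0.23 + 2.9·4.9·0.38 + 2·16.3·5.1·0.41 + 16.3·4.9·0.22 + 2·5.1·4.9·0.06] = 402.15 + 253.877 = 656.027.
With uncorrelated errors the cross-covariances are all true-score covariance, so they carry over unchanged; only the diagonal terms shrink to ρᵢσᵢ².
True-score variance = [2.9²·0.66 + 16.3²·0.75 + 2²·5.1²·0.63 + 4.9²·0.85] + 253.877 = 290.772 + 253.877 = 544.649.
Reliability = 544.649 / 656.027 = 0.830.

0.830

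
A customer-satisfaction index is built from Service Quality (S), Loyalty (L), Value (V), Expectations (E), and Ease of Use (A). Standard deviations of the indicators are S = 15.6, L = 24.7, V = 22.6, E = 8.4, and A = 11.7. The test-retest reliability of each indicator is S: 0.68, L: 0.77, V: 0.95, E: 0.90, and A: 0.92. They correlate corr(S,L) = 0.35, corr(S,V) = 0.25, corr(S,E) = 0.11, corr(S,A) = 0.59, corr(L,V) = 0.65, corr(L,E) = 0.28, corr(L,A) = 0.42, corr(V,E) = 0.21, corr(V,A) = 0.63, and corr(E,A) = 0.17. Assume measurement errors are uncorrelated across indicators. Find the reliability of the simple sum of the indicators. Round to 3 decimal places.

Var(S+L+V+E+A) = 15.6² + 24.7² + 22.6² + 8.4² + 11.7² + 2·[15.6·24.7·0.35 + 15.6·22.6·0.25 + 15.6·8.4·0.11 + 15.6·11.7·0.59 + 24.7·22.6·0.65 + 24.7·8.4·0.28 + 24.7·11.7·0.42 + 22.6·8.4·0.21 + 22.6·11.7·0.63 + 8.4·11.7·0.17] = 1571.66 + 2221.15 = 3792.81.
Under uncorrelated errors the observed covariances equal the true-score covariances, so only the own-variance terms attenuate.
True-score variance = [15.6²·0.68 + 24.7²·0.77 + 22.6²·0.95 + 8.4²·0.90 + 11.7²·0.92] + 2221.15 = 1309.92 + 2221.15 = 3531.07.
Reliability = 3531.07 / 3792.81 = 0.931.

0.931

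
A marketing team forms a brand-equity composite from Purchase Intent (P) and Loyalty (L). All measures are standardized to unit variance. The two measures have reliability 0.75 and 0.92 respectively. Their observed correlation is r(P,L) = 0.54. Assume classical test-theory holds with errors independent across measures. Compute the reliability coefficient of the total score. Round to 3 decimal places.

Var(P+L) = 2 + 2·[0.54] = 2 + 1.08 = 3.08.
Under uncorrelated errors the observed covariances equal the true-score covariances, so only the own-variance terms attenuate.
True-score variance = [0.75 + 0.92] + 1.08 = 1.67 + 1.08 = 2.75.
Reliability = 2.75 / 3.08 = 0.893.

0.893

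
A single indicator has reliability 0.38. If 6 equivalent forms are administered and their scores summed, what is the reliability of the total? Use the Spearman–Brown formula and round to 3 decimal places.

0.786

ρ_k = kρ / (1 + (k−1)ρ) = 6·0.38 / (1 + 5·0.38) = 2.280 / 2.900 = 0.786.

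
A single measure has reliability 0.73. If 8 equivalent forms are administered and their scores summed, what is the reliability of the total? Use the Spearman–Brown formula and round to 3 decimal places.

ρ_k = kρ / (1 + (k−1)ρ) = 8·0.73 / (1 + 7·0.73) = 5.840 / 6.110 = 0.956.

0.956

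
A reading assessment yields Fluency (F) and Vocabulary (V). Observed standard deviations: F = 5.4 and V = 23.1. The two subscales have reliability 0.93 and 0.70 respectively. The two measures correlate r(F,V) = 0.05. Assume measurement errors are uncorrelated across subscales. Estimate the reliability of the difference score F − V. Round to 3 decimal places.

0.705

Var(F−V) = 5.4² + 23.1² − 2·5.4·23.1·0.05 = 562.77 − 12.474 = 550.296.
Because errors are independent across components, Cov(Tᵢ,Tⱼ) = Cov(Xᵢ,Xⱼ); the off-diagonal part of the true-score variance is the same as above.
True-score variance = [5.4²·0.93 + 23.1²·0.70] − 12.474 = 400.646 − 12.474 = 388.172.
Reliability = 388.172 / 550.296 = 0.705.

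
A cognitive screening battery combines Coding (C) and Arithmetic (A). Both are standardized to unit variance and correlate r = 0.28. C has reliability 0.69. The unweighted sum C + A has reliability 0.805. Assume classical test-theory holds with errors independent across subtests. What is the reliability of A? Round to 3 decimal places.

0.811

Var(C+A) = 2 + 2·0.28 = 2.560.
True-score variance = ρ_C + ρ_A + 2·0.28, so 0.805 = (0.69 + ρ_A + 0.56) / 2.560.
ρ_A = 0.805·2.560 − 0.69 − 0.56 = 0.811.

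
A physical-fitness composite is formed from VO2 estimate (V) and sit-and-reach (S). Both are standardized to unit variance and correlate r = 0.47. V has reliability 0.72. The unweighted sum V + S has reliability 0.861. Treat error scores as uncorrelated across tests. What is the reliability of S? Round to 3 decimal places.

0.871

Var(V+S) = 2 + 2·0.47 = 2.940.
True-score variance = ρ_V + ρ_S + 2·0.47, so 0.861 = (0.72 + ρ_S + 0.94) / 2.940.
ρ_S = 0.861·2.940 − 0.72 − 0.94 = 0.871.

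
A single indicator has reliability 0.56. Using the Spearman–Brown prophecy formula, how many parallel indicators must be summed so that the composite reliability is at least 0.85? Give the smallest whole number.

k ≥ ρ*(1−ρ₁)/(ρ₁(1−ρ*)) = 0.85·0.44 / (0.56·0.15) = 4.452.
Smallest integer k = 5.

5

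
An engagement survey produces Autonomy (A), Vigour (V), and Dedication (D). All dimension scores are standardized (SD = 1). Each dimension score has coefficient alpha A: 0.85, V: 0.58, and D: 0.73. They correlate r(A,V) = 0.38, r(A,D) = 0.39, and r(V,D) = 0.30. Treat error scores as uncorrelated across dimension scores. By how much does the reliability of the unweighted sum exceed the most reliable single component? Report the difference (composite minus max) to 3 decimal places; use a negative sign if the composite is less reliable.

-0.013

Var(sum) = 3 + 2.14 = 5.14; true-score variance = 2.16 + 2.14 = 4.3; composite reliability = 0.8366.
Max component reliability = 0.8500.
Difference = 0.8366 − 0.8500 = -0.013.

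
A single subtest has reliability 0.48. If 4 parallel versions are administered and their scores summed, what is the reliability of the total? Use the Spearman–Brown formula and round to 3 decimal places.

0.787

ρ_k = kρ / (1 + (k−1)ρ) = 4·0.48 / (1 + 3·0.48) = 1.920 / 2.440 = 0.787.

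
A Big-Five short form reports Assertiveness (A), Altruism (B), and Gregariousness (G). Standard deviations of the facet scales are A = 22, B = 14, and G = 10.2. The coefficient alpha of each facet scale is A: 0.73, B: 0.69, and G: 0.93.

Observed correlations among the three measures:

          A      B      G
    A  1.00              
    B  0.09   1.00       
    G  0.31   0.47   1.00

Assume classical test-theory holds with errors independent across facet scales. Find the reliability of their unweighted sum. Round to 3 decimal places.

Var(A+B+G) = 22² + 14² + 10.2² + 2·[22·14·0.09 + 22·10.2·0.31 + 14·10.2·0.47] = 784.04 + 328.8 = 1112.84.
Under uncorrelated errors the observed covariances equal the true-score covariances, so only the own-variance terms attenuate.
True-score variance = [22²·0.73 + 14²·0.69 + 10.2²·0.93] + 328.8 = 585.317 + 328.8 = 914.117.
Reliability = 914.117 / 1112.84 = 0.821.

0.821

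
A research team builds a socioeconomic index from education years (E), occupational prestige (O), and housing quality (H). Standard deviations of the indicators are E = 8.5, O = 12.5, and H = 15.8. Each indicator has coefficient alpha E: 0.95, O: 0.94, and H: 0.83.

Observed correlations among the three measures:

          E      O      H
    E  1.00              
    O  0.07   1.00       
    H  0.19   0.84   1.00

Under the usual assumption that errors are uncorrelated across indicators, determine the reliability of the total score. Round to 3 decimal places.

Var(E+O+H) = 8.5² + 12.5² + 15.8² + 2·[8.5·12.5·0.07 + 8.5·15.8·0.19 + 12.5·15.8·0.84] = 478.14 + 397.709 = 875.849.
Because errors are independent across components, Cov(Tᵢ,Tⱼ) = Cov(Xᵢ,Xⱼ); the off-diagonal part of the true-score variance is the same as above.
True-score variance = [8.5²·0.95 + 12.5²·0.94 + 15.8²·0.83] + 397.709 = 422.714 + 397.709 = 820.423.
Reliability = 820.423 / 875.849 = 0.937.

0.937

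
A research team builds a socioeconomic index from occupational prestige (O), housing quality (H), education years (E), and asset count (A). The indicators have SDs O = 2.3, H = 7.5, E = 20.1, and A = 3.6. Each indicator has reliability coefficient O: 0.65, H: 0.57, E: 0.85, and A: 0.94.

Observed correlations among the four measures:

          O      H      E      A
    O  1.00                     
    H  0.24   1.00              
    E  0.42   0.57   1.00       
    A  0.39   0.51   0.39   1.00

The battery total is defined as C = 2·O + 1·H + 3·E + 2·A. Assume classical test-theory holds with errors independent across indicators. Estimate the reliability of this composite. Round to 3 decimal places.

Var(C) = 2²·2.3² + 7.5² + 3²·20.1² + 2²·3.6² + 2·[2·2.3·7.5·0.24 + 6·2.3·20.1·0.42 + 4·2.3·3.6·0.39 + 3·7.5·20.1·0.57 + 2·7.5·3.6·0.51 + 6·20.1·3.6·0.39] = 3765.34 + 1184.68 = 4950.02.
Because errors are independent across components, Cov(Tᵢ,Tⱼ) = Cov(Xᵢ,Xⱼ); the off-diagonal part of the true-score variance is the same as above.
True-score variance = [2²·2.3²·0.65 + 7.5²·0.57 + 3²·20.1²·0.85 + 2²·3.6²·0.94] + 1184.68 = 3185.22 + 1184.68 = 4369.91.
Reliability = 4369.91 / 4950.02 = 0.883.

0.883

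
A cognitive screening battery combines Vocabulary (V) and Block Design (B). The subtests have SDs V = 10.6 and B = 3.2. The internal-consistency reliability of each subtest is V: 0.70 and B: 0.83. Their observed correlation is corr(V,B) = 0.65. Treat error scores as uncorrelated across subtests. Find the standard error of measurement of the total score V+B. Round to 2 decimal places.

5.95

Var(total) = 122.6 + 44.096 = 166.696.
True-score variance = 87.1512 + 44.096 = 131.247, so reliability = 0.7873.
Error variance = 166.696 − 131.247 = 35.4488; SEM = √35.4488 = 5.95.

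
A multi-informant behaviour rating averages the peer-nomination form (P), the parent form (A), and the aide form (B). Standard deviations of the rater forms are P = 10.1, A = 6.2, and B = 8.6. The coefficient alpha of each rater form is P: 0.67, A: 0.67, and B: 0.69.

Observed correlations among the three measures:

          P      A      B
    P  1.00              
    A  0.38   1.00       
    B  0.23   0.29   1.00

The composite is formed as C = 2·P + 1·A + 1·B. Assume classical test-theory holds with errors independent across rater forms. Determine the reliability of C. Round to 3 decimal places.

Var(C) = 2²·10.1² + 6.2² + 8.6² + 2·[2·10.1·6.2·0.38 + 2·10.1·8.6·0.23 + 6.2·8.6·0.29] = 520.44 + 206.019 = 726.459.
Because errors are independent across components, Cov(Tᵢ,Tⱼ) = Cov(Xᵢ,Xⱼ); the off-diagonal part of the true-score variance is the same as above.
True-score variance = [2²·10.1²·0.67 + 6.2²·0.67 + 8.6²·0.69] + 206.019 = 350.174 + 206.019 = 556.193.
Reliability = 556.193 / 726.459 = 0.766.

0.766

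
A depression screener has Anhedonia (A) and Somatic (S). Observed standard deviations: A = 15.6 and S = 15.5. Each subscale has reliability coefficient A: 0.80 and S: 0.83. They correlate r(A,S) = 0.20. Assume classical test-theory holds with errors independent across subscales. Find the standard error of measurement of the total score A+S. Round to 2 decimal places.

Var(total) = 483.61 + 96.72 = 580.33.
True-score variance = 394.096 + 96.72 = 490.816, so reliability = 0.8458.
Error variance = 580.33 − 490.816 = 89.5145; SEM = √89.5145 = 9.46.

9.46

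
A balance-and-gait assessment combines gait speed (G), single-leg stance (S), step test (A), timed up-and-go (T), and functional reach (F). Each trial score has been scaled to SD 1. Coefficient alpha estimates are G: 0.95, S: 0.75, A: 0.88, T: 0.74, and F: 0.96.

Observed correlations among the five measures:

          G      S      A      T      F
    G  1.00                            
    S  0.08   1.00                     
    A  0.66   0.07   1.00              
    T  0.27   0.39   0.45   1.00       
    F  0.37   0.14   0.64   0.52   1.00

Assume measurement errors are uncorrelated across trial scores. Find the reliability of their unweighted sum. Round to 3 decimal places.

Var(G+S+A+T+F) = 5 + 2·[0.08 + 0.66 + 0.27 + 0.37 + 0.07 + 0.39 + 0.14 + 0.45 + 0.64 + 0.52] = 5 + 7.18 = 12.18.
Because errors are independent across components, Cov(Tᵢ,Tⱼ) = Cov(Xᵢ,Xⱼ); the off-diagonal part of the true-score variance is the same as above.
True-score variance = [0.95 + 0.75 + 0.88 + 0.74 + 0.96] + 7.18 = 4.28 + 7.18 = 11.46.
Reliability = 11.46 / 12.18 = 0.941.

0.941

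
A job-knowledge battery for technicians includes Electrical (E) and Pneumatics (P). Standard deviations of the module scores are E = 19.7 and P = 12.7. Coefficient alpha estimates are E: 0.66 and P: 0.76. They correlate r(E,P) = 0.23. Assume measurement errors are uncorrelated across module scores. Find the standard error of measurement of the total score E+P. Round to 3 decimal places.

13.064

Var(total) = 549.38 + 115.087 = 664.467.
True-score variance = 378.72 + 115.087 = 493.807, so reliability = 0.7432.
Error variance = 664.467 − 493.807 = 170.66; SEM = √170.66 = 13.064.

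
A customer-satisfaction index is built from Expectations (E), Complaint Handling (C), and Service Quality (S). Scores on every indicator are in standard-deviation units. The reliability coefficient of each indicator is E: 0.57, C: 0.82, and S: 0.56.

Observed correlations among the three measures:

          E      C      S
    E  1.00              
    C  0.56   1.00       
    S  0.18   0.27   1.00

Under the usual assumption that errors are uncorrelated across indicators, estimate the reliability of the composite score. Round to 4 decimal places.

0.7908

Var(E+C+S) = 3 + 2·[0.56 + 0.18 + 0.27] = 3 + 2.02 = 5.02.
Because errors are independent across components, Cov(Tᵢ,Tⱼ) = Cov(Xᵢ,Xⱼ); the off-diagonal part of the true-score variance is the same as above.
True-score variance = [0.57 + 0.82 + 0.56] + 2.02 = 1.95 + 2.02 = 3.97.
Reliability = 3.97 / 5.02 = 0.7908.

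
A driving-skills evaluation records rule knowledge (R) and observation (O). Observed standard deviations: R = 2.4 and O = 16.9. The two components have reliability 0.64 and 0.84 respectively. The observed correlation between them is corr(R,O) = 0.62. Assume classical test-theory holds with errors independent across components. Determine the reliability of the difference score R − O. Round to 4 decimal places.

Var(R−O) = 2.4² + 16.9² − 2·2.4·16.9·0.62 = 291.37 − 50.2944 = 241.076.
Because errors are independent across components, Cov(Tᵢ,Tⱼ) = Cov(Xᵢ,Xⱼ); the off-diagonal part of the true-score variance is the same as above.
True-score variance = [2.4²·0.64 + 16.9²·0.84] − 50.2944 = 243.599 − 50.2944 = 193.304.
Reliability = 193.304 / 241.076 = 0.8018.

0.8018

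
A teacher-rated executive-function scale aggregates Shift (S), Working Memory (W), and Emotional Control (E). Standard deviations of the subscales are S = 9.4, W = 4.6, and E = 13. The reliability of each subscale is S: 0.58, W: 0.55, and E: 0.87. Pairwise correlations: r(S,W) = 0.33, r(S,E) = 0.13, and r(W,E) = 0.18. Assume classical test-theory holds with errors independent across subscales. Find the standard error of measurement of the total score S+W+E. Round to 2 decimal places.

8.28

Var(total) = 278.52 + 81.8384 = 360.358.
True-score variance = 209.917 + 81.8384 = 291.755, so reliability = 0.8096.
Error variance = 360.358 − 291.755 = 68.6032; SEM = √68.6032 = 8.28.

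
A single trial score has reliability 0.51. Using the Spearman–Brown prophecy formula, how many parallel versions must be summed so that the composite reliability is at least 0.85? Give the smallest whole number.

6

k ≥ ρ*(1−ρ₁)/(ρ₁(1−ρ*)) = 0.85·0.49 / (0.51·0.15) = 5.444.
Smallest integer k = 6.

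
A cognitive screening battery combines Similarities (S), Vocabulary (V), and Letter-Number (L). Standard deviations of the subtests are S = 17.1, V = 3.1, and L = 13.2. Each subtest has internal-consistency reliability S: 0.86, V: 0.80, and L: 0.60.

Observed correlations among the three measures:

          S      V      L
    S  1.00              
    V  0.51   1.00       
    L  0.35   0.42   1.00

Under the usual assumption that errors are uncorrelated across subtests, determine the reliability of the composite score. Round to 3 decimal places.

Var(S+V+L) = 17.1² + 3.1² + 13.2² + 2·[17.1·3.1·0.51 + 17.1·13.2·0.35 + 3.1·13.2·0.42] = 476.26 + 246.447 = 722.707.
Under uncorrelated errors the observed covariances equal the true-score covariances, so only the own-variance terms attenuate.
True-score variance = [17.1²·0.86 + 3.1²·0.80 + 13.2²·0.60] + 246.447 = 363.705 + 246.447 = 610.152.
Reliability = 610.152 / 722.707 = 0.844.

0.844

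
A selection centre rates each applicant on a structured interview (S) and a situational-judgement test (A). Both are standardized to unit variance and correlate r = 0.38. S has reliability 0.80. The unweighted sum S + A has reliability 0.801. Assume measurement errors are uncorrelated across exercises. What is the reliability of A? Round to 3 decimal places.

0.651

Var(S+A) = 2 + 2·0.38 = 2.760.
True-score variance = ρ_S + ρ_A + 2·0.38, so 0.801 = (0.80 + ρ_A + 0.76) / 2.760.
ρ_A = 0.801·2.760 − 0.80 − 0.76 = 0.651.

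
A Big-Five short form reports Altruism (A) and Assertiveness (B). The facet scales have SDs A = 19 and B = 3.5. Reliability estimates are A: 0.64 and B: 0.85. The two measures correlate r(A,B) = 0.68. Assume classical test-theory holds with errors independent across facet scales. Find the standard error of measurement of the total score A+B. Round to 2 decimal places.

11.48

Var(total) = 373.25 + 90.44 = 463.69.
True-score variance = 241.452 + 90.44 = 331.892, so reliability = 0.7158.
Error variance = 463.69 − 331.892 = 131.798; SEM = √131.798 = 11.48.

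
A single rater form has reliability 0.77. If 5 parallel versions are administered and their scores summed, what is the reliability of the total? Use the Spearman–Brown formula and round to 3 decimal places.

0.944

ρ_k = kρ / (1 + (k−1)ρ) = 5·0.77 / (1 + 4·0.77) = 3.850 / 4.080 = 0.944.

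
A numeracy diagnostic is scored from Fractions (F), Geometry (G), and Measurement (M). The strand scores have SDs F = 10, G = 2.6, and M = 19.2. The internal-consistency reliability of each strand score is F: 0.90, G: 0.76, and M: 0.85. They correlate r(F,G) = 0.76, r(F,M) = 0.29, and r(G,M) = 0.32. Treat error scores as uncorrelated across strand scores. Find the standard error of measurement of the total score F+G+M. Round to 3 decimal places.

Var(total) = 475.4 + 182.829 = 658.229.
True-score variance = 408.482 + 182.829 = 591.31, so reliability = 0.8983.
Error variance = 658.229 − 591.31 = 66.9184; SEM = √66.9184 = 8.180.

8.180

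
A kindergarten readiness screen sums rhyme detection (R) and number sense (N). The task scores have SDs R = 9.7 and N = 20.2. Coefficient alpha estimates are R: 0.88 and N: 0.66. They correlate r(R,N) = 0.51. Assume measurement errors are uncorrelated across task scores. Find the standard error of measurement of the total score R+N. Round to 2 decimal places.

12.25

Var(total) = 502.13 + 199.859 = 701.989.
True-score variance = 352.106 + 199.859 = 551.964, so reliability = 0.7863.
Error variance = 701.989 − 551.964 = 150.024; SEM = √150.024 = 12.25.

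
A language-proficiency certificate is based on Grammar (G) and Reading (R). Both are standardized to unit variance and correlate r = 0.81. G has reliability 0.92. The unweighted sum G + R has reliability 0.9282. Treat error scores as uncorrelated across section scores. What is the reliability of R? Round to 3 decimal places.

Var(G+R) = 2 + 2·0.81 = 3.620.
True-score variance = ρ_G + ρ_R + 2·0.81, so 0.9282 = (0.92 + ρ_R + 1.62) / 3.620.
ρ_R = 0.9282·3.620 − 0.92 − 1.62 = 0.820.

0.820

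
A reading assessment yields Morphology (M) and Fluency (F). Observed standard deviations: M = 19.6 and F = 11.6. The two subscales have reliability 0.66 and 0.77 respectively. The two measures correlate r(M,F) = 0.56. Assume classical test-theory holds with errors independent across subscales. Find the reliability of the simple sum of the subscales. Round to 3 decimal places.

0.791

Var(M+F) = 19.6² + 11.6² + 2·[19.6·11.6·0.56] = 518.72 + 254.643 = 773.363.
Because errors are independent across components, Cov(Tᵢ,Tⱼ) = Cov(Xᵢ,Xⱼ); the off-diagonal part of the true-score variance is the same as above.
True-score variance = [19.6²·0.66 + 11.6²·0.77] + 254.643 = 357.157 + 254.643 = 611.8.
Reliability = 611.8 / 773.363 = 0.791.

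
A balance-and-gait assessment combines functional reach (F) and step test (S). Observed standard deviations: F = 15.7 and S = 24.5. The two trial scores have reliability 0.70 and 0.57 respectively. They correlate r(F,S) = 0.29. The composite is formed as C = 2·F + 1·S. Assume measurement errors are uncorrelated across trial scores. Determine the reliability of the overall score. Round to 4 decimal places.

Var(C) = 2²·15.7² + 24.5² + 2·[2·15.7·24.5·0.29] = 1586.21 + 446.194 = 2032.4.
Under uncorrelated errors the observed covariances equal the true-score covariances, so only the own-variance terms attenuate.
True-score variance = [2²·15.7²·0.70 + 24.5²·0.57] + 446.194 = 1032.31 + 446.194 = 1478.51.
Reliability = 1478.51 / 2032.4 = 0.7275.

0.7275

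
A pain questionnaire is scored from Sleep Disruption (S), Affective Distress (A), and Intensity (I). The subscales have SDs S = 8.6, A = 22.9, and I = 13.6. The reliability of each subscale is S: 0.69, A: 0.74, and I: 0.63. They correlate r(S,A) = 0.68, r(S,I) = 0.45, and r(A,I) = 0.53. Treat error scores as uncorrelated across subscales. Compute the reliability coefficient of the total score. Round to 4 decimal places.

Var(S+A+I) = 8.6² + 22.9² + 13.6² + 2·[8.6·22.9·0.68 + 8.6·13.6·0.45 + 22.9·13.6·0.53] = 783.33 + 703.229 = 1486.56.
Under uncorrelated errors the observed covariances equal the true-score covariances, so only the own-variance terms attenuate.
True-score variance = [8.6²·0.69 + 22.9²·0.74 + 13.6²·0.63] + 703.229 = 555.621 + 703.229 = 1258.85.
Reliability = 1258.85 / 1486.56 = 0.8468.

0.8468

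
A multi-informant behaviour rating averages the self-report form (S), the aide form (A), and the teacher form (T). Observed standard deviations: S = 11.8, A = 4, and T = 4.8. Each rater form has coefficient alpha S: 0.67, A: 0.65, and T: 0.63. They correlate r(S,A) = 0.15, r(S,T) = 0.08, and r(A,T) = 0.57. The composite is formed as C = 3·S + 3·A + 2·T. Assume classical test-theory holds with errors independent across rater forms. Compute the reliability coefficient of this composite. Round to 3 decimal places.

Var(C) = 3²·11.8² + 3²·4² + 2²·4.8² + 2·[9·11.8·4·0.15 + 6·11.8·4.8·0.08 + 6·4·4.8·0.57] = 1489.32 + 313.142 = 1802.46.
Because errors are independent across components, Cov(Tᵢ,Tⱼ) = Cov(Xᵢ,Xⱼ); the off-diagonal part of the true-score variance is the same as above.
True-score variance = [3²·11.8²·0.67 + 3²·4²·0.65 + 2²·4.8²·0.63] + 313.142 = 991.278 + 313.142 = 1304.42.
Reliability = 1304.42 / 1802.46 = 0.724.

0.724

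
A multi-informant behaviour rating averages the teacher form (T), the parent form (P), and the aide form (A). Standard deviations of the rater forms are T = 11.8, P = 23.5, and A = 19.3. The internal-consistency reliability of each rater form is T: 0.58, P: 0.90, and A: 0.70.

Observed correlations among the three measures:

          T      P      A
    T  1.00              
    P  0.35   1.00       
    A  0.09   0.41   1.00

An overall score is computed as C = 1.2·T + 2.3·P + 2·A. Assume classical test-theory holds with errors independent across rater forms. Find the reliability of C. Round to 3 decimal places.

Var(C) = 1.2²·11.8² + 2.3²·23.5² + 2²·19.3² + 2·[2.76·11.8·23.5·0.35 + 2.4·11.8·19.3·0.09 + 4.6·23.5·19.3·0.41] = 4611.87 + 2344.92 = 6956.79.
Because errors are independent across components, Cov(Tᵢ,Tⱼ) = Cov(Xᵢ,Xⱼ); the off-diagonal part of the true-score variance is the same as above.
True-score variance = [1.2²·11.8²·0.58 + 2.3²·23.5²·0.90 + 2²·19.3²·0.70] + 2344.92 = 3788.53 + 2344.92 = 6133.45.
Reliability = 6133.45 / 6956.79 = 0.882.

0.882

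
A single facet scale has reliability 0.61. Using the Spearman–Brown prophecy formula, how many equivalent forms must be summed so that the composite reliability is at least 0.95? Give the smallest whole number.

13

k ≥ ρ*(1−ρ₁)/(ρ₁(1−ρ*)) = 0.95·0.39 / (0.61·0.05) = 12.148.
Smallest integer k = 13.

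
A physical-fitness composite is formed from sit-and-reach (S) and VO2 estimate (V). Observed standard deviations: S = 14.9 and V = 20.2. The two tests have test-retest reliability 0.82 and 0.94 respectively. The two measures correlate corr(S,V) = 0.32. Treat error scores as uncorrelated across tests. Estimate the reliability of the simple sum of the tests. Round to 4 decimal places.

0.9217

Var(S+V) = 14.9² + 20.2² + 2·[14.9·20.2·0.32] = 630.05 + 192.627 = 822.677.
Under uncorrelated errors the observed covariances equal the true-score covariances, so only the own-variance terms attenuate.
True-score variance = [14.9²·0.82 + 20.2²·0.94] + 192.627 = 565.606 + 192.627 = 758.233.
Reliability = 758.233 / 822.677 = 0.9217.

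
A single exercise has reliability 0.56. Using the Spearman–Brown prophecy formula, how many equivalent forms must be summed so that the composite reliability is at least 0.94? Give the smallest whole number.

k ≥ ρ*(1−ρ₁)/(ρ₁(1−ρ*)) = 0.94·0.44 / (0.56·0.06) = 12.310.
Smallest integer k = 13.

13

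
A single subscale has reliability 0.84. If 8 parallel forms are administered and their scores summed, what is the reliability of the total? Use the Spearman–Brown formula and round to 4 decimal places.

0.9767

ρ_k = kρ / (1 + (k−1)ρ) = 8·0.84 / (1 + 7·0.84) = 6.720 / 6.880 = 0.9767.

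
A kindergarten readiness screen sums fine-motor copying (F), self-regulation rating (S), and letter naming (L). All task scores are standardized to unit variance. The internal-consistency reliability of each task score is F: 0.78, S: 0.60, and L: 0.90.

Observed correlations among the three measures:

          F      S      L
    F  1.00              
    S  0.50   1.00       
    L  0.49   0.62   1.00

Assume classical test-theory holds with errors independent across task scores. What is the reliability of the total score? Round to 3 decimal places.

Var(F+S+L) = 3 + 2·[0.50 + 0.49 + 0.62] = 3 + 3.22 = 6.22.
Under uncorrelated errors the observed covariances equal the true-score covariances, so only the own-variance terms attenuate.
True-score variance = [0.78 + 0.60 + 0.90] + 3.22 = 2.28 + 3.22 = 5.5.
Reliability = 5.5 / 6.22 = 0.884.

0.884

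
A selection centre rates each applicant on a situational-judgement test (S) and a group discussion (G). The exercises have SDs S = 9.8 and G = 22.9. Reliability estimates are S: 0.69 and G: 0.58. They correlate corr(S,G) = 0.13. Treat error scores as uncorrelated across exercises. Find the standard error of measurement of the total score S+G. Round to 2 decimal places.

Var(total) = 620.45 + 58.3492 = 678.799.
True-score variance = 370.425 + 58.3492 = 428.775, so reliability = 0.6317.
Error variance = 678.799 − 428.775 = 250.025; SEM = √250.025 = 15.81.

15.81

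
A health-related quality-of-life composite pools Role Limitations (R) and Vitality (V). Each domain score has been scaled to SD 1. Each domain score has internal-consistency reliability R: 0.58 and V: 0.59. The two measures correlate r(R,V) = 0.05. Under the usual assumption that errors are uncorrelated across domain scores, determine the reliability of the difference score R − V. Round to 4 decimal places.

Var(R−V) = 1 + 1 − 2·0.05 = 2 − 0.1 = 1.9.
Because errors are independent across components, Cov(Tᵢ,Tⱼ) = Cov(Xᵢ,Xⱼ); the off-diagonal part of the true-score variance is the same as above.
True-score variance = [0.58 + 0.59] − 0.1 = 1.17 − 0.1 = 1.07.
Reliability = 1.07 / 1.9 = 0.5632.

0.5632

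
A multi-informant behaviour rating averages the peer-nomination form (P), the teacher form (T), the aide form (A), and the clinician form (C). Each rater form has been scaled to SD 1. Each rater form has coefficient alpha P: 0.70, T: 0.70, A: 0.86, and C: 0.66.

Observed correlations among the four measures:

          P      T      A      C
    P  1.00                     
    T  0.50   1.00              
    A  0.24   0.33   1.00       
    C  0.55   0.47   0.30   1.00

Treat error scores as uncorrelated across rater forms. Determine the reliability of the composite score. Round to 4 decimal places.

0.8770

Var(P+T+A+C) = 4 + 2·[0.50 + 0.24 + 0.55 + 0.33 + 0.47 + 0.30] = 4 + 4.78 = 8.78.
With uncorrelated errors the cross-covariances are all true-score covariance, so they carry over unchanged; only the diagonal terms shrink to ρᵢσᵢ².
True-score variance = [0.70 + 0.70 + 0.86 + 0.66] + 4.78 = 2.92 + 4.78 = 7.7.
Reliability = 7.7 / 8.78 = 0.8770.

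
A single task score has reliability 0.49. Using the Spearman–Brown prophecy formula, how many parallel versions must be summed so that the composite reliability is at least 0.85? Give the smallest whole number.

k ≥ ρ*(1−ρ₁)/(ρ₁(1−ρ*)) = 0.85·0.51 / (0.49·0.15) = 5.898.
Smallest integer k = 6.

6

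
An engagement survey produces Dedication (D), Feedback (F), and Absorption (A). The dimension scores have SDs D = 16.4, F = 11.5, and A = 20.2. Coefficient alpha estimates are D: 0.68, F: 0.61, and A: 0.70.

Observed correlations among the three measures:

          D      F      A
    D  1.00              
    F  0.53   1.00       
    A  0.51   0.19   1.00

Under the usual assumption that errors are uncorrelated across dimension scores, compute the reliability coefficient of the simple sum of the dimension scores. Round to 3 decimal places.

0.819

Var(D+F+A) = 16.4² + 11.5² + 20.2² + 2·[16.4·11.5·0.53 + 16.4·20.2·0.51 + 11.5·20.2·0.19] = 809.25 + 626.096 = 1435.35.
Because errors are independent across components, Cov(Tᵢ,Tⱼ) = Cov(Xᵢ,Xⱼ); the off-diagonal part of the true-score variance is the same as above.
True-score variance = [16.4²·0.68 + 11.5²·0.61 + 20.2²·0.70] + 626.096 = 549.193 + 626.096 = 1175.29.
Reliability = 1175.29 / 1435.35 = 0.819.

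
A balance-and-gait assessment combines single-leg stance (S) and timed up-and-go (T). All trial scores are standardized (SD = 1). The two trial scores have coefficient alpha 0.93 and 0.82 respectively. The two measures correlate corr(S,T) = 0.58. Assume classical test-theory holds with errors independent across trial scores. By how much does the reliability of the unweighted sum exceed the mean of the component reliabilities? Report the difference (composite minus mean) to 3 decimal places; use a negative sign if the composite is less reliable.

0.046

Var(sum) = 2 + 1.16 = 3.16; true-score variance = 1.75 + 1.16 = 2.91; composite reliability = 0.9209.
Mean component reliability = 0.8750.
Difference = 0.9209 − 0.8750 = 0.046.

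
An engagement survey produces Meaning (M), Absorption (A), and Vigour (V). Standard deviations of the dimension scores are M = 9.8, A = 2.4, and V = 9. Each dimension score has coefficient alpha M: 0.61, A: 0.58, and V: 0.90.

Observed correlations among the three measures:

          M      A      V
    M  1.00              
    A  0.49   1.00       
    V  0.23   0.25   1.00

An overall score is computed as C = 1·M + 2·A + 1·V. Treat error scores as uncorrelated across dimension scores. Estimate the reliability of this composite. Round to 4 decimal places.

Var(C) = 9.8² + 2²·2.4² + 9² + 2·[2·9.8·2.4·0.49 + 9.8·9·0.23 + 2·2.4·9·0.25] = 200.08 + 108.271 = 308.351.
With uncorrelated errors the cross-covariances are all true-score covariance, so they carry over unchanged; only the diagonal terms shrink to ρᵢσᵢ².
True-score variance = [9.8²·0.61 + 2²·2.4²·0.58 + 9²·0.90] + 108.271 = 144.848 + 108.271 = 253.119.
Reliability = 253.119 / 308.351 = 0.8209.

0.8209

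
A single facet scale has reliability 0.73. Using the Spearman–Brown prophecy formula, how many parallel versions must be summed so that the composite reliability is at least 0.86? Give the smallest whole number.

3

k ≥ ρ*(1−ρ₁)/(ρ₁(1−ρ*)) = 0.86·0.27 / (0.73·0.14) = 2.272.
Smallest integer k = 3.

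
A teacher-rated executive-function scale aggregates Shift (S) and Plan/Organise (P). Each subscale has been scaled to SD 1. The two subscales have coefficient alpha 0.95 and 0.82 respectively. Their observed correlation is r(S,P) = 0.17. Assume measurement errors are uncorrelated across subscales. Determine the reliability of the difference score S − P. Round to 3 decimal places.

Var(S−P) = 1 + 1 − 2·0.17 = 2 − 0.34 = 1.66.
Because errors are independent across components, Cov(Tᵢ,Tⱼ) = Cov(Xᵢ,Xⱼ); the off-diagonal part of the true-score variance is the same as above.
True-score variance = [0.95 + 0.82] − 0.34 = 1.77 − 0.34 = 1.43.
Reliability = 1.43 / 1.66 = 0.861.

0.861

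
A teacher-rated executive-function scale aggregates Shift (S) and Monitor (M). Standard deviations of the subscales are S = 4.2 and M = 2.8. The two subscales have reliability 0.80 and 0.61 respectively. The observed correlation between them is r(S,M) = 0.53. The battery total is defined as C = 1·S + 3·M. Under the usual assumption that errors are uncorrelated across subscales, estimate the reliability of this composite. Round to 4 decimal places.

Var(C) = 4.2² + 3²·2.8² + 2·[3·4.2·2.8·0.53] = 88.2 + 37.3968 = 125.597.
Under uncorrelated errors the observed covariances equal the true-score covariances, so only the own-variance terms attenuate.
True-score variance = [4.2²·0.80 + 3²·2.8²·0.61] + 37.3968 = 57.1536 + 37.3968 = 94.5504.
Reliability = 94.5504 / 125.597 = 0.7528.

0.7528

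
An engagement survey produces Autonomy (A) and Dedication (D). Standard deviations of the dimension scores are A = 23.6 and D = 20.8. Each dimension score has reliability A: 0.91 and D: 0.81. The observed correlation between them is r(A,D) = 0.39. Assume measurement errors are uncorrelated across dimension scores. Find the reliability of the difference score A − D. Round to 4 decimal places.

0.7819

Var(A−D) = 23.6² + 20.8² − 2·23.6·20.8·0.39 = 989.6 − 382.886 = 606.714.
Because errors are independent across components, Cov(Tᵢ,Tⱼ) = Cov(Xᵢ,Xⱼ); the off-diagonal part of the true-score variance is the same as above.
True-score variance = [23.6²·0.91 + 20.8²·0.81] − 382.886 = 857.272 − 382.886 = 474.386.
Reliability = 474.386 / 606.714 = 0.7819.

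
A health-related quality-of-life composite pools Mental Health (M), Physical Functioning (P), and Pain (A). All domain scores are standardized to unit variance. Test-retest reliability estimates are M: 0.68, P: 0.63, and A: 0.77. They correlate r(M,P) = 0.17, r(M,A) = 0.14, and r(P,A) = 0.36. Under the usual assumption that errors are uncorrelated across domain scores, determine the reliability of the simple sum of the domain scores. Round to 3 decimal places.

0.788

Var(M+P+A) = 3 + 2·[0.17 + 0.14 + 0.36] = 3 + 1.34 = 4.34.
With uncorrelated errors the cross-covariances are all true-score covariance, so they carry over unchanged; only the diagonal terms shrink to ρᵢσᵢ².
True-score variance = [0.68 + 0.63 + 0.77] + 1.34 = 2.08 + 1.34 = 3.42.
Reliability = 3.42 / 4.34 = 0.788.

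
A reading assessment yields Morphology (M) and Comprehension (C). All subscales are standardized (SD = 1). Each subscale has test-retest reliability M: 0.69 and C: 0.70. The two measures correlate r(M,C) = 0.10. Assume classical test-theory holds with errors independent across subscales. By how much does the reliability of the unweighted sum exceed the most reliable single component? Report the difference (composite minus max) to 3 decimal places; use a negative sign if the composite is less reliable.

Var(sum) = 2 + 0.2 = 2.2; true-score variance = 1.39 + 0.2 = 1.59; composite reliability = 0.7227.
Max component reliability = 0.7000.
Difference = 0.7227 − 0.7000 = 0.023.

0.023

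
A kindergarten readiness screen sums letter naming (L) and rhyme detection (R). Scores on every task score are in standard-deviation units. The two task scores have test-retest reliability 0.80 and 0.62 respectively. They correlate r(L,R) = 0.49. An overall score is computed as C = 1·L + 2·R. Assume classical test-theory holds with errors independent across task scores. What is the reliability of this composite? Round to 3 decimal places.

Var(C) = 1 + 2² + 2·[2·0.49] = 5 + 1.96 = 6.96.
Under uncorrelated errors the observed covariances equal the true-score covariances, so only the own-variance terms attenuate.
True-score variance = [0.80 + 2²·0.62] + 1.96 = 3.28 + 1.96 = 5.24.
Reliability = 5.24 / 6.96 = 0.753.

0.753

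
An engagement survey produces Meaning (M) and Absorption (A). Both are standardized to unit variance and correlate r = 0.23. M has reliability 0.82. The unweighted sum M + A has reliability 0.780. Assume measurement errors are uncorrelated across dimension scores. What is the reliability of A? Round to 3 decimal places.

0.639

Var(M+A) = 2 + 2·0.23 = 2.460.
True-score variance = ρ_M + ρ_A + 2·0.23, so 0.780 = (0.82 + ρ_A + 0.46) / 2.460.
ρ_A = 0.780·2.460 − 0.82 − 0.46 = 0.639.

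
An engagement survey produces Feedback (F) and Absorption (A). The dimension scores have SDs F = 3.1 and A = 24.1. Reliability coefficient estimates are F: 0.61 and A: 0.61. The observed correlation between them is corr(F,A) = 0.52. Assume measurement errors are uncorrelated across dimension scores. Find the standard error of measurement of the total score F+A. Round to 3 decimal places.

15.174

Var(total) = 590.42 + 77.6984 = 668.118.
True-score variance = 360.156 + 77.6984 = 437.855, so reliability = 0.6554.
Error variance = 668.118 − 437.855 = 230.264; SEM = √230.264 = 15.174.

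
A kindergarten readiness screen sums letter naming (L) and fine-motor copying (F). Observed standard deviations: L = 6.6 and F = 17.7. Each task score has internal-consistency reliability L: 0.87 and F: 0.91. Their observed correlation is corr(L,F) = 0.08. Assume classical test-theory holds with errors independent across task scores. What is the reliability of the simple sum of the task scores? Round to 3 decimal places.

0.910

Var(L+F) = 6.6² + 17.7² + 2·[6.6·17.7·0.08] = 356.85 + 18.6912 = 375.541.
Because errors are independent across components, Cov(Tᵢ,Tⱼ) = Cov(Xᵢ,Xⱼ); the off-diagonal part of the true-score variance is the same as above.
True-score variance = [6.6²·0.87 + 17.7²·0.91] + 18.6912 = 322.991 + 18.6912 = 341.682.
Reliability = 341.682 / 375.541 = 0.910.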